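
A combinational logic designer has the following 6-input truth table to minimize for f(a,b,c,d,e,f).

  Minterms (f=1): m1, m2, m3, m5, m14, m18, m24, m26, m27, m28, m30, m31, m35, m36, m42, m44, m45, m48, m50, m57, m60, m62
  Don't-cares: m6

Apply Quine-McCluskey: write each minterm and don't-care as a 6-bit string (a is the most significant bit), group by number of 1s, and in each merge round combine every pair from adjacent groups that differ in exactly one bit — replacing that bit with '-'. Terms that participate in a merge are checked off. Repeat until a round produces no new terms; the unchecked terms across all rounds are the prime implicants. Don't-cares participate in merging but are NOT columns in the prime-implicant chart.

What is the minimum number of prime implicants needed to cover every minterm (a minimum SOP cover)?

[col 0] 000001*, 000010*, 000011*, 000101*, 000110*, 001110*, 010010*, 011000*, 011010*, 011011*, 011100*, 011110*, 011111*, 100011*, 100100*, 101010, 101100*, 101101*, 110000*, 110010*, 111001, 111100*, 111110*
[col 1] -00011, -10010, -11100*, -11110*, 0-0010, 0-1110, 00-110, 000-01, 000-10, 0000-1, 00001-, 01-010, 011-00*, 011-10*, 011-11*, 0110-0*, 01101-*, 0111-0*, 01111-*, 1-1100, 10-100, 10110-, 1100-0, 1111-0*
[col 2] -111-0, 011--0, 011-1-
Prime implicants: -00011, -10010, -111-0, 0-0010, 0-1110, 00-110, 000-01, 000-10, 0000-1, 00001-, 01-010, 011--0, 011-1-, 1-1100, 10-100, 101010, 10110-, 1100-0, 111001
PI chart (minterm → PIs covering it):
  1 | 000-01,0000-1
  2 | 0-0010,000-10,00001-
  3 | -00011,0000-1,00001-
  5 | 000-01  (sole → essential)
  14 | 0-1110,00-110
  18 | -10010,0-0010,01-010
  24 | 011--0  (sole → essential)
  26 | 01-010,011--0,011-1-
  27 | 011-1-  (sole → essential)
  28 | -111-0,011--0
  30 | -111-0,0-1110,011--0,011-1-
  31 | 011-1-  (sole → essential)
  35 | -00011  (sole → essential)
  36 | 10-100  (sole → essential)
  42 | 101010  (sole → essential)
  44 | 1-1100,10-100,10110-
  45 | 10110-  (sole → essential)
  48 | 1100-0  (sole → essential)
  50 | -10010,1100-0
  57 | 111001  (sole → essential)
  60 | -111-0,1-1100
  62 | -111-0  (sole → essential)
Essential prime implicants: -00011, -111-0, 000-01, 011--0, 011-1-, 10-100, 101010, 10110-, 1100-0, 111001
Petrick residual → 0-0010, 0-1110
Minimum SOP uses 12 PIs: b'c'd'ef + bcdf' + a'c'd'ef' + a'cdef' + a'b'c'e'f + a'bcf' + a'bce + ab'de'f' + ab'cd'ef' + ab'cde' + abc'd'f' + abcd'e'f

12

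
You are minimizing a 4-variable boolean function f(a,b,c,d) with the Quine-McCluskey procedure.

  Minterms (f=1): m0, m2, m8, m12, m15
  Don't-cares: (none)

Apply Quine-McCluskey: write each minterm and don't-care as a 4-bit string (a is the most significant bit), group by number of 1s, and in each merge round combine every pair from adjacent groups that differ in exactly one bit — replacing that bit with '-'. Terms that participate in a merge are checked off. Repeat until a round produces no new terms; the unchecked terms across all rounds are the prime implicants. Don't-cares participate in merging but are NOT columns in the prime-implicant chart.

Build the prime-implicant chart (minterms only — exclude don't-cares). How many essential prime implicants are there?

[col 0] 0000*, 0010*, 1000*, 1100*, 1111
[col 1] -000, 00-0, 1-00
Prime implicants: -000, 00-0, 1-00, 1111
PI chart (minterm → PIs covering it):
  0 | -000,00-0
  2 | 00-0  (sole → essential)
  8 | -000,1-00
  12 | 1-00  (sole → essential)
  15 | 1111  (sole → essential)
Essential prime implicants: 00-0, 1-00, 1111

3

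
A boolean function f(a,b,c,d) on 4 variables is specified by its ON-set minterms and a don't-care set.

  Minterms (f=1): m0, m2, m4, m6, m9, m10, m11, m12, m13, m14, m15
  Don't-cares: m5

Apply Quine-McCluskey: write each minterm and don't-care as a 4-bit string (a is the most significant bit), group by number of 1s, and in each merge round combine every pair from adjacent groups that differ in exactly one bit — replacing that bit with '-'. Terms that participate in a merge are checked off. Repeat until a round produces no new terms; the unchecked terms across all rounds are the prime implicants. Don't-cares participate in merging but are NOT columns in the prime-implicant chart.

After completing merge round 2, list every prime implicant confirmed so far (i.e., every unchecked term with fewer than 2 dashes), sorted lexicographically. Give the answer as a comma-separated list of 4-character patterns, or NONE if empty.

NONE

size-2^0 implicants → 0000(✓)  0010(✓)  0100(✓)  0101(✓)  0110(✓)  1001(✓)  1010(✓)  1011(✓)  1100(✓)  1101(✓)  1110(✓)  1111(✓)
size-2^1 implicants → -010(✓)  -100(✓)  -101(✓)  -110(✓)  0-00(✓)  0-10(✓)  00-0(✓)  01-0(✓)  010-(✓)  1-01(✓)  1-10(✓)  1-11(✓)  10-1(✓)  101-(✓)  11-0(✓)  11-1(✓)  110-(✓)  111-(✓)
size-2^2 implicants → --10  -1-0  -10-  0--0  1--1  1-1-  11--
Unchecked terms (primes): --10, -1-0, -10-, 0--0, 1--1, 1-1-, 11--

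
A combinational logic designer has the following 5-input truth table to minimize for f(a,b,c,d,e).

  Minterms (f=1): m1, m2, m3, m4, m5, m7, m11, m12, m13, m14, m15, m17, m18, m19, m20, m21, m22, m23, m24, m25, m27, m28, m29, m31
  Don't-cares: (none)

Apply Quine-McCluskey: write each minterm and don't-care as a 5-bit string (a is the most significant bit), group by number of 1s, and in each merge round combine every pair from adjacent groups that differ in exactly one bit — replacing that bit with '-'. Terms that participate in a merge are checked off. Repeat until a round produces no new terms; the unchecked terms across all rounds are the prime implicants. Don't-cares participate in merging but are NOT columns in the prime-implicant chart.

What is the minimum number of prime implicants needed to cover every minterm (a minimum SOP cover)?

[col 0] 00001*, 00010*, 00011*, 00100*, 00101*, 00111*, 01011*, 01100*, 01101*, 01110*, 01111*, 10001*, 10010*, 10011*, 10100*, 10101*, 10110*, 10111*, 11000*, 11001*, 11011*, 11100*, 11101*, 11111*
[col 1] -0001*, -0010*, -0011*, -0100*, -0101*, -0111*, -1011*, -1100*, -1101*, -1111*, 0-011*, 0-100*, 0-101*, 0-111*, 00-01*, 00-11*, 000-1*, 0001-*, 001-1*, 0010-*, 01-11*, 011-0*, 011-1*, 0110-*, 0111-*, 1-001*, 1-011*, 1-100*, 1-101*, 1-111*, 10-01*, 10-10*, 10-11*, 100-1*, 1001-*, 101-0*, 101-1*, 1010-*, 1011-*, 11-00*, 11-01*, 11-11*, 110-1*, 1100-*, 111-1*, 1110-*
[col 2] --011*, --100*, --101*, --111*, -0-01*, -0-11*, -00-1*, -001-, -01-1*, -010-*, -1-11*, -11-1*, -110-*, 0--11*, 0-1-1*, 0-10-*, 00--1*, 011--, 1--01*, 1--11*, 1-0-1*, 1-1-1*, 1-10-*, 10--1*, 10-1-, 101--, 11--1*, 11-0-
[col 3] ---11, --1-1, --10-, -0--1, 1---1
Prime implicants: ---11, --1-1, --10-, -0--1, -001-, 011--, 1---1, 10-1-, 101--, 11-0-
PI chart (minterm → PIs covering it):
  1 | -0--1  (sole → essential)
  2 | -001-  (sole → essential)
  3 | ---11,-0--1,-001-
  4 | --10-  (sole → essential)
  5 | --1-1,--10-,-0--1
  7 | ---11,--1-1,-0--1
  11 | ---11  (sole → essential)
  12 | --10-,011--
  13 | --1-1,--10-,011--
  14 | 011--  (sole → essential)
  15 | ---11,--1-1,011--
  17 | -0--1,1---1
  18 | -001-,10-1-
  19 | ---11,-0--1,-001-,1---1,10-1-
  20 | --10-,101--
  21 | --1-1,--10-,-0--1,1---1,101--
  22 | 10-1-,101--
  23 | ---11,--1-1,-0--1,1---1,10-1-,101--
  24 | 11-0-  (sole → essential)
  25 | 1---1,11-0-
  27 | ---11,1---1
  28 | --10-,11-0-
  29 | --1-1,--10-,1---1,11-0-
  31 | ---11,--1-1,1---1
Essential prime implicants: ---11, --10-, -0--1, -001-, 011--, 11-0-
Petrick residual → 10-1-
Minimum SOP uses 7 PIs: de + cd' + b'e + b'c'd + a'bc + ab'd + abd'

7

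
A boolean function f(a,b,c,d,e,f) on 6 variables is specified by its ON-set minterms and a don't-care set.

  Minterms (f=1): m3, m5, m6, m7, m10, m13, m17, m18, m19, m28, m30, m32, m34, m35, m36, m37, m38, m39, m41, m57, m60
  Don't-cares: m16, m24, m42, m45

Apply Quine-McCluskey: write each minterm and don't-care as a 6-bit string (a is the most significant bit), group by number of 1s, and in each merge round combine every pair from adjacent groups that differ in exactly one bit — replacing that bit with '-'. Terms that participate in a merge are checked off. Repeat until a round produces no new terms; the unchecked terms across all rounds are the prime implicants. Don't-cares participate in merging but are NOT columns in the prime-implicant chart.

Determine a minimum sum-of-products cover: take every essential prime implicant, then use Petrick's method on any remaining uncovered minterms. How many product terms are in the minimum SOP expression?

size-2^0 implicants → 000011(✓)  000101(✓)  000110(✓)  000111(✓)  001010(✓)  001101(✓)  010000(✓)  010001(✓)  010010(✓)  010011(✓)  011000(✓)  011100(✓)  011110(✓)  100000(✓)  100010(✓)  100011(✓)  100100(✓)  100101(✓)  100110(✓)  100111(✓)  101001(✓)  101010(✓)  101101(✓)  111001(✓)  111100(✓)
size-2^1 implicants → -00011(✓)  -00101(✓)  -00110(✓)  -00111(✓)  -01010  -01101(✓)  -11100  0-0011  00-101(✓)  000-11(✓)  0001-1(✓)  00011-(✓)  01-000  0100-0(✓)  0100-1(✓)  01000-(✓)  01001-(✓)  011-00  0111-0  1-1001  10-010  10-101(✓)  100-00(✓)  100-10(✓)  100-11(✓)  1000-0(✓)  10001-(✓)  1001-0(✓)  1001-1(✓)  10010-(✓)  10011-(✓)  101-01
size-2^2 implicants → -0-101  -00-11  -001-1  -0011-  0100--  100--0  100-1-  1001--
Unchecked terms (primes): -0-101, -00-11, -001-1, -0011-, -01010, -11100, 0-0011, 01-000, 0100--, 011-00, 0111-0, 1-1001, 10-010, 100--0, 100-1-, 1001--, 101-01
Minterm coverage:
  m3 ⊆ -00-11,0-0011
  m5 ⊆ -0-101,-001-1
  m6 ⊆ -0011- [E]
  m7 ⊆ -00-11,-001-1,-0011-
  m10 ⊆ -01010 [E]
  m13 ⊆ -0-101 [E]
  m17 ⊆ 0100-- [E]
  m18 ⊆ 0100-- [E]
  m19 ⊆ 0-0011,0100--
  m28 ⊆ -11100,011-00,0111-0
  m30 ⊆ 0111-0 [E]
  m32 ⊆ 100--0 [E]
  m34 ⊆ 10-010,100--0,100-1-
  m35 ⊆ -00-11,100-1-
  m36 ⊆ 100--0,1001--
  m37 ⊆ -0-101,-001-1,1001--
  m38 ⊆ -0011-,100--0,100-1-,1001--
  m39 ⊆ -00-11,-001-1,-0011-,100-1-,1001--
  m41 ⊆ 1-1001,101-01
  m57 ⊆ 1-1001 [E]
  m60 ⊆ -11100 [E]
E = {-0-101, -0011-, -01010, -11100, 0100--, 0111-0, 1-1001, 100--0}
Petrick residual → -00-11
Cover = b'de'f + b'c'ef + b'c'de + b'cd'ef' + bcde'f' + a'bc'd' + a'bcdf' + acd'e'f + ab'c'f'  |cover|=9

9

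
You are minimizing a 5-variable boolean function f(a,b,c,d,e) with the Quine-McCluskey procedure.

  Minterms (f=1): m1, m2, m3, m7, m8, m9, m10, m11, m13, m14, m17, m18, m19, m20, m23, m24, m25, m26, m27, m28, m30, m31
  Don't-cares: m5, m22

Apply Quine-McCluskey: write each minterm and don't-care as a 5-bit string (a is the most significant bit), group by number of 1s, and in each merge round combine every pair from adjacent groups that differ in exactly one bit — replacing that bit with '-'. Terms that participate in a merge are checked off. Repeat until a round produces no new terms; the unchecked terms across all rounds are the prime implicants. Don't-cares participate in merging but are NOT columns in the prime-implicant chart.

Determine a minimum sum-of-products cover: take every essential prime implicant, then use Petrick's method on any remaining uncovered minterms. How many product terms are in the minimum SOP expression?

8

Round 0: 00001✓ 00010✓ 00011✓ 00101✓ 00111✓ 01000✓ 01001✓ 01010✓ 01011✓ 01101✓ 01110✓ 10001✓ 10010✓ 10011✓ 10100✓ 10110✓ 10111✓ 11000✓ 11001✓ 11010✓ 11011✓ 11100✓ 11110✓ 11111✓
Round 1: -0001✓ -0010✓ -0011✓ -0111✓ -1000✓ -1001✓ -1010✓ -1011✓ -1110✓ 0-001✓ 0-010✓ 0-011✓ 0-101✓ 00-01✓ 00-11✓ 000-1✓ 0001-✓ 001-1✓ 01-01✓ 01-10✓ 010-0✓ 010-1✓ 0100-✓ 0101-✓ 1-001✓ 1-010✓ 1-011✓ 1-100✓ 1-110✓ 1-111✓ 10-10✓ 10-11✓ 100-1✓ 1001-✓ 101-0✓ 1011-✓ 11-00✓ 11-10✓ 11-11✓ 110-0✓ 110-1✓ 1100-✓ 1101-✓ 111-0✓ 1111-✓
Round 2: --001✓ --010✓ --011✓ -0-11 -00-1✓ -001-✓ -1-10 -10-0✓ -10-1✓ -100-✓ -101-✓ 0--01 0-0-1✓ 0-01-✓ 00--1 010--✓ 1--10✓ 1--11✓ 1-0-1✓ 1-01-✓ 1-1-0 1-11-✓ 10-1-✓ 11--0 11-1-✓ 110--✓
Round 3: --0-1 --01- -10-- 1--1-
PIs = {--0-1, --01-, -0-11, -1-10, -10--, 0--01, 00--1, 1--1-, 1-1-0, 11--0}
Coverage chart:
  m1: --0-1,0--01,00--1
  m2: --01- ←essential
  m3: --0-1,--01-,-0-11,00--1
  m7: -0-11,00--1
  m8: -10-- ←essential
  m9: --0-1,-10--,0--01
  m10: --01-,-1-10,-10--
  m11: --0-1,--01-,-10--
  m13: 0--01 ←essential
  m14: -1-10 ←essential
  m17: --0-1 ←essential
  m18: --01-,1--1-
  m19: --0-1,--01-,-0-11,1--1-
  m20: 1-1-0 ←essential
  m23: -0-11,1--1-
  m24: -10--,11--0
  m25: --0-1,-10--
  m26: --01-,-1-10,-10--,1--1-,11--0
  m27: --0-1,--01-,-10--,1--1-
  m28: 1-1-0,11--0
  m30: -1-10,1--1-,1-1-0,11--0
  m31: 1--1- ←essential
Essential: --0-1, --01-, -1-10, -10--, 0--01, 1--1-, 1-1-0
Petrick residual → -0-11
Min cover (8 terms): c'e + c'd + b'de + bde' + bc' + a'd'e + ad + ace'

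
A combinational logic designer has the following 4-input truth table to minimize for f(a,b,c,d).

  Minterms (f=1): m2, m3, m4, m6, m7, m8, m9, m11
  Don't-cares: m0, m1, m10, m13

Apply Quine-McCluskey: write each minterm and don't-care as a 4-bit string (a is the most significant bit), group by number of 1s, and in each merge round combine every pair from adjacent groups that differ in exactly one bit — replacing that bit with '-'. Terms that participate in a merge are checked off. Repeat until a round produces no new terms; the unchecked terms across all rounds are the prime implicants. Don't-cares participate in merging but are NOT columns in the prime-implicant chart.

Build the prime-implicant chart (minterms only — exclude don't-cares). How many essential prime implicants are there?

3

[col 0] 0000*, 0001*, 0010*, 0011*, 0100*, 0110*, 0111*, 1000*, 1001*, 1010*, 1011*, 1101*
[col 1] -000*, -001*, -010*, -011*, 0-00*, 0-10*, 0-11*, 00-0*, 00-1*, 000-*, 001-*, 01-0*, 011-*, 1-01, 10-0*, 10-1*, 100-*, 101-*
[col 2] -0-0*, -0-1*, -00-*, -01-*, 0--0, 0-1-, 00--*, 10--*
[col 3] -0--
Prime implicants: -0--, 0--0, 0-1-, 1-01
PI chart (minterm → PIs covering it):
  2 | -0--,0--0,0-1-
  3 | -0--,0-1-
  4 | 0--0  (sole → essential)
  6 | 0--0,0-1-
  7 | 0-1-  (sole → essential)
  8 | -0--  (sole → essential)
  9 | -0--,1-01
  11 | -0--  (sole → essential)
Essential prime implicants: -0--, 0--0, 0-1-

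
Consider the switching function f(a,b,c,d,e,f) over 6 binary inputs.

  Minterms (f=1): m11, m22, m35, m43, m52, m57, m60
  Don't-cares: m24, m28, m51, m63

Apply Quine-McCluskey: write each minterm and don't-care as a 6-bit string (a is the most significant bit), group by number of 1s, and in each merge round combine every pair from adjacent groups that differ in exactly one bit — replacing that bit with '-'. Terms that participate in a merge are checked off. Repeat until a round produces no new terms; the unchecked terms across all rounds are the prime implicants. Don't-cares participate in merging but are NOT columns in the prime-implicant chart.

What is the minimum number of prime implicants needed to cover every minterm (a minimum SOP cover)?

5

Round 0: 001011✓ 010110 011000✓ 011100✓ 100011✓ 101011✓ 110011✓ 110100✓ 111001 111100✓ 111111
Round 1: -01011 -11100 011-00 1-0011 10-011 11-100
PIs = {-01011, -11100, 010110, 011-00, 1-0011, 10-011, 11-100, 111001, 111111}
Coverage chart:
  m11: -01011 ←essential
  m22: 010110 ←essential
  m35: 1-0011,10-011
  m43: -01011,10-011
  m52: 11-100 ←essential
  m57: 111001 ←essential
  m60: -11100,11-100
Essential: -01011, 010110, 11-100, 111001
Petrick residual → 1-0011
Min cover (5 terms): b'cd'ef + a'bc'def' + ac'd'ef + abde'f' + abcd'e'f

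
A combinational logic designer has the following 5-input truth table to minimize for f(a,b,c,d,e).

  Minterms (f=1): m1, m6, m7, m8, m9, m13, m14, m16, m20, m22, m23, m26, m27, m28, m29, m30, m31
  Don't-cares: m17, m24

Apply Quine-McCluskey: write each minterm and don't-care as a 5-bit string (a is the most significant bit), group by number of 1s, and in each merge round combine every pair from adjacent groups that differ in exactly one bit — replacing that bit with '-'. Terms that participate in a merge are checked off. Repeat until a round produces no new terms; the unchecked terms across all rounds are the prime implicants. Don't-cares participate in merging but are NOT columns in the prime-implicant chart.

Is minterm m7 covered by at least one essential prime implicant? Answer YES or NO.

Round 0: 00001✓ 00110✓ 00111✓ 01000✓ 01001✓ 01101✓ 01110✓ 10000✓ 10001✓ 10100✓ 10110✓ 10111✓ 11000✓ 11010✓ 11011✓ 11100✓ 11101✓ 11110✓ 11111✓
Round 1: -0001 -0110✓ -0111✓ -1000 -1101 -1110✓ 0-001 0-110✓ 0011-✓ 01-01 0100- 1-000✓ 1-100✓ 1-110✓ 1-111✓ 10-00✓ 1000- 101-0✓ 1011-✓ 11-00✓ 11-10✓ 11-11✓ 110-0✓ 1101-✓ 111-0✓ 111-1✓ 1110-✓ 1111-✓
Round 2: --110 -011- 1--00 1-1-0 1-11- 11--0 11-1- 111--
PIs = {--110, -0001, -011-, -1000, -1101, 0-001, 01-01, 0100-, 1--00, 1-1-0, 1-11-, 1000-, 11--0, 11-1-, 111--}
Coverage chart:
  m1: -0001,0-001
  m6: --110,-011-
  m7: -011- ←essential
  m8: -1000,0100-
  m9: 0-001,01-01,0100-
  m13: -1101,01-01
  m14: --110 ←essential
  m16: 1--00,1000-
  m20: 1--00,1-1-0
  m22: --110,-011-,1-1-0,1-11-
  m23: -011-,1-11-
  m26: 11--0,11-1-
  m27: 11-1- ←essential
  m28: 1--00,1-1-0,11--0,111--
  m29: -1101,111--
  m30: --110,1-1-0,1-11-,11--0,11-1-,111--
  m31: 1-11-,11-1-,111--
Essential: --110, -011-, 11-1-

YES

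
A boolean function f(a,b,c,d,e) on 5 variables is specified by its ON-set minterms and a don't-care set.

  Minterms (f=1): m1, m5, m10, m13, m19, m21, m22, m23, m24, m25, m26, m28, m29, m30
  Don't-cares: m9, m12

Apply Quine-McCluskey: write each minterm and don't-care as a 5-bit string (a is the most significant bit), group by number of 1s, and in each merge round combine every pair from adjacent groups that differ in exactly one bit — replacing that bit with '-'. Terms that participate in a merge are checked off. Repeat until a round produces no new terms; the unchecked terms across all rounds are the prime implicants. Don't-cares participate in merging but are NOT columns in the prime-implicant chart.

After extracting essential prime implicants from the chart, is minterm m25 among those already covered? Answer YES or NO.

size-2^0 implicants → 00001(✓)  00101(✓)  01001(✓)  01010(✓)  01100(✓)  01101(✓)  10011(✓)  10101(✓)  10110(✓)  10111(✓)  11000(✓)  11001(✓)  11010(✓)  11100(✓)  11101(✓)  11110(✓)
size-2^1 implicants → -0101(✓)  -1001(✓)  -1010  -1100(✓)  -1101(✓)  0-001(✓)  0-101(✓)  00-01(✓)  01-01(✓)  0110-(✓)  1-101(✓)  1-110  10-11  101-1  1011-  11-00(✓)  11-01(✓)  11-10(✓)  110-0(✓)  1100-(✓)  111-0(✓)  1110-(✓)
size-2^2 implicants → --101  -1-01  -110-  0--01  11--0  11-0-
Unchecked terms (primes): --101, -1-01, -1010, -110-, 0--01, 1-110, 10-11, 101-1, 1011-, 11--0, 11-0-
Minterm coverage:
  m1 ⊆ 0--01 [E]
  m5 ⊆ --101,0--01
  m10 ⊆ -1010 [E]
  m13 ⊆ --101,-1-01,-110-,0--01
  m19 ⊆ 10-11 [E]
  m21 ⊆ --101,101-1
  m22 ⊆ 1-110,1011-
  m23 ⊆ 10-11,101-1,1011-
  m24 ⊆ 11--0,11-0-
  m25 ⊆ -1-01,11-0-
  m26 ⊆ -1010,11--0
  m28 ⊆ -110-,11--0,11-0-
  m29 ⊆ --101,-1-01,-110-,11-0-
  m30 ⊆ 1-110,11--0
E = {-1010, 0--01, 10-11}

NO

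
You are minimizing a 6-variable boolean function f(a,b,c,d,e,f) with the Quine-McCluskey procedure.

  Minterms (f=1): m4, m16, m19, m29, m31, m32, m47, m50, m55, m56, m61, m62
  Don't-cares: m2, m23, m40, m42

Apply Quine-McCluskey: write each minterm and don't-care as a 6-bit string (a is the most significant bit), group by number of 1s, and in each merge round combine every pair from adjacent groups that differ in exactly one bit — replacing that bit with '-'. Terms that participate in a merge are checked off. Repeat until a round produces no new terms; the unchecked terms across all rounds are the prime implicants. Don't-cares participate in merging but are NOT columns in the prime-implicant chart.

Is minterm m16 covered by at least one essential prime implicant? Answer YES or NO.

YES

Round 0: 000010 000100 010000 010011✓ 010111✓ 011101✓ 011111✓ 100000✓ 101000✓ 101010✓ 101111 110010 110111✓ 111000✓ 111101✓ 111110
Round 1: -10111 -11101 01-111 010-11 0111-1 1-1000 10-000 1010-0
PIs = {-10111, -11101, 000010, 000100, 01-111, 010-11, 010000, 0111-1, 1-1000, 10-000, 1010-0, 101111, 110010, 111110}
Coverage chart:
  m4: 000100 ←essential
  m16: 010000 ←essential
  m19: 010-11 ←essential
  m29: -11101,0111-1
  m31: 01-111,0111-1
  m32: 10-000 ←essential
  m47: 101111 ←essential
  m50: 110010 ←essential
  m55: -10111 ←essential
  m56: 1-1000 ←essential
  m61: -11101 ←essential
  m62: 111110 ←essential
Essential: -10111, -11101, 000100, 010-11, 010000, 1-1000, 10-000, 101111, 110010, 111110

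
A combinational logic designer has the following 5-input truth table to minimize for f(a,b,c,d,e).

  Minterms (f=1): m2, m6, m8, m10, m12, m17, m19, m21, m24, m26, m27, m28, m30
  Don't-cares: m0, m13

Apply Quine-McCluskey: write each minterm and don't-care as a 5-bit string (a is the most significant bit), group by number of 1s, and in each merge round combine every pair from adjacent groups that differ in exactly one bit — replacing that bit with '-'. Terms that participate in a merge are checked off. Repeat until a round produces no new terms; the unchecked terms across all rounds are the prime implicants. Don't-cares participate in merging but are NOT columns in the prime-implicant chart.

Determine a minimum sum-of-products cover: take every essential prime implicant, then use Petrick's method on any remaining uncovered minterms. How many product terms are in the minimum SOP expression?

[col 0] 00000*, 00010*, 00110*, 01000*, 01010*, 01100*, 01101*, 10001*, 10011*, 10101*, 11000*, 11010*, 11011*, 11100*, 11110*
[col 1] -1000*, -1010*, -1100*, 0-000*, 0-010*, 00-10, 000-0*, 01-00*, 010-0*, 0110-, 1-011, 10-01, 100-1, 11-00*, 11-10*, 110-0*, 1101-, 111-0*
[col 2] -1-00, -10-0, 0-0-0, 11--0
Prime implicants: -1-00, -10-0, 0-0-0, 00-10, 0110-, 1-011, 10-01, 100-1, 11--0, 1101-
PI chart (minterm → PIs covering it):
  2 | 0-0-0,00-10
  6 | 00-10  (sole → essential)
  8 | -1-00,-10-0,0-0-0
  10 | -10-0,0-0-0
  12 | -1-00,0110-
  17 | 10-01,100-1
  19 | 1-011,100-1
  21 | 10-01  (sole → essential)
  24 | -1-00,-10-0,11--0
  26 | -10-0,11--0,1101-
  27 | 1-011,1101-
  28 | -1-00,11--0
  30 | 11--0  (sole → essential)
Essential prime implicants: 00-10, 10-01, 11--0
Petrick residual → -1-00, -10-0, 1-011
Minimum SOP uses 6 PIs: bd'e' + bc'e' + a'b'de' + ac'de + ab'd'e + abe'

6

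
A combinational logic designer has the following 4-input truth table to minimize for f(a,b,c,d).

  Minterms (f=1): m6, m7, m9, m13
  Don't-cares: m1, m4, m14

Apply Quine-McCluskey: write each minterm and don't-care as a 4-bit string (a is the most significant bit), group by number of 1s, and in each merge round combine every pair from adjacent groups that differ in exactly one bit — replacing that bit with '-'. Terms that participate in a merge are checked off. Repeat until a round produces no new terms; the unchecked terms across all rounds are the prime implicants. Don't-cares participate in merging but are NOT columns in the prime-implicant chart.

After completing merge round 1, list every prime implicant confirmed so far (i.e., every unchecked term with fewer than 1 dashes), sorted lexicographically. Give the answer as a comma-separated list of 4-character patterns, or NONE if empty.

NONE

size-2^0 implicants → 0001(✓)  0100(✓)  0110(✓)  0111(✓)  1001(✓)  1101(✓)  1110(✓)
size-2^1 implicants → -001  -110  01-0  011-  1-01
Unchecked terms (primes): -001, -110, 01-0, 011-, 1-01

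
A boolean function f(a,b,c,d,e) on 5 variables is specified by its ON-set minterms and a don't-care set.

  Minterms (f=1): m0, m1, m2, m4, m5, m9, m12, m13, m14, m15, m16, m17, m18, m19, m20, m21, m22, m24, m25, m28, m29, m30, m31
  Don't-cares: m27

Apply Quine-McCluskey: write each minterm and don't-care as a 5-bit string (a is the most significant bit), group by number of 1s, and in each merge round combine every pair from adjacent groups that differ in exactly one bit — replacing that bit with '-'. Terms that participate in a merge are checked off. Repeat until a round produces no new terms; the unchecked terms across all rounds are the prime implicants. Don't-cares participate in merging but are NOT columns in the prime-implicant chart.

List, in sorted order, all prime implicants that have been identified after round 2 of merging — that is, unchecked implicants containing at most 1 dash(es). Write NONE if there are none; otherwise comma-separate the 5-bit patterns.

NONE

[col 0] 00000*, 00001*, 00010*, 00100*, 00101*, 01001*, 01100*, 01101*, 01110*, 01111*, 10000*, 10001*, 10010*, 10011*, 10100*, 10101*, 10110*, 11000*, 11001*, 11011*, 11100*, 11101*, 11110*, 11111*
[col 1] -0000*, -0001*, -0010*, -0100*, -0101*, -1001*, -1100*, -1101*, -1110*, -1111*, 0-001*, 0-100*, 0-101*, 00-00*, 00-01*, 000-0*, 0000-*, 0010-*, 01-01*, 011-0*, 011-1*, 0110-*, 0111-*, 1-000*, 1-001*, 1-011*, 1-100*, 1-101*, 1-110*, 10-00*, 10-01*, 10-10*, 100-0*, 100-1*, 1000-*, 1001-*, 101-0*, 1010-*, 11-00*, 11-01*, 11-11*, 110-1*, 1100-*, 111-0*, 111-1*, 1110-*, 1111-*
[col 2] --001*, --100*, --101*, -0-00*, -0-01*, -00-0, -000-*, -010-*, -1-01*, -11-0*, -11-1*, -110-*, -111-*, 0--01*, 0-10-*, 00-0-*, 011--*, 1--00*, 1--01*, 1-0-1, 1-00-*, 1-1-0, 1-10-*, 10--0, 10-0-*, 100--, 11--1, 11-0-*, 111--*
[col 3] ---01, --10-, -0-0-, -11--, 1--0-
Prime implicants: ---01, --10-, -0-0-, -00-0, -11--, 1--0-, 1-0-1, 1-1-0, 10--0, 100--, 11--1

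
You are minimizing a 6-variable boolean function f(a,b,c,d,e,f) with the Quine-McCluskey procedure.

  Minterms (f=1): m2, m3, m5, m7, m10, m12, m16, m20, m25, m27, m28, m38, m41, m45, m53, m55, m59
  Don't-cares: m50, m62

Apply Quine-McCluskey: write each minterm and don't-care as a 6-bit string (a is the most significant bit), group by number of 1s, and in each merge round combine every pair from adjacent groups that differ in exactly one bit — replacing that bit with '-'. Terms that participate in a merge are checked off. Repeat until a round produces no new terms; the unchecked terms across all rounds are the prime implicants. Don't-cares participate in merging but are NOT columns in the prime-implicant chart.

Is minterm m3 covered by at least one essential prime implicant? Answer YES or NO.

Round 0: 000010✓ 000011✓ 000101✓ 000111✓ 001010✓ 001100✓ 010000✓ 010100✓ 011001✓ 011011✓ 011100✓ 100110 101001✓ 101101✓ 110010 110101✓ 110111✓ 111011✓ 111110
Round 1: -11011 0-1100 00-010 000-11 00001- 0001-1 01-100 010-00 0110-1 101-01 1101-1
PIs = {-11011, 0-1100, 00-010, 000-11, 00001-, 0001-1, 01-100, 010-00, 0110-1, 100110, 101-01, 110010, 1101-1, 111110}
Coverage chart:
  m2: 00-010,00001-
  m3: 000-11,00001-
  m5: 0001-1 ←essential
  m7: 000-11,0001-1
  m10: 00-010 ←essential
  m12: 0-1100 ←essential
  m16: 010-00 ←essential
  m20: 01-100,010-00
  m25: 0110-1 ←essential
  m27: -11011,0110-1
  m28: 0-1100,01-100
  m38: 100110 ←essential
  m41: 101-01 ←essential
  m45: 101-01 ←essential
  m53: 1101-1 ←essential
  m55: 1101-1 ←essential
  m59: -11011 ←essential
Essential: -11011, 0-1100, 00-010, 0001-1, 010-00, 0110-1, 100110, 101-01, 1101-1

NO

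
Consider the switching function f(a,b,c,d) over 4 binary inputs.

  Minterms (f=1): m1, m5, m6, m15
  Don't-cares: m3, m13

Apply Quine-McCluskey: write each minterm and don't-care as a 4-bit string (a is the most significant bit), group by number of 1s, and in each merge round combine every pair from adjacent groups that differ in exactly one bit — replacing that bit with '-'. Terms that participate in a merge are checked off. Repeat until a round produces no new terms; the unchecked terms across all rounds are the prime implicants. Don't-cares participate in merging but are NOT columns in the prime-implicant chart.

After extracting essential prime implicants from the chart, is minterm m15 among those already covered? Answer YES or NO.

YES

size-2^0 implicants → 0001(✓)  0011(✓)  0101(✓)  0110  1101(✓)  1111(✓)
size-2^1 implicants → -101  0-01  00-1  11-1
Unchecked terms (primes): -101, 0-01, 00-1, 0110, 11-1
Minterm coverage:
  m1 ⊆ 0-01,00-1
  m5 ⊆ -101,0-01
  m6 ⊆ 0110 [E]
  m15 ⊆ 11-1 [E]
E = {0110, 11-1}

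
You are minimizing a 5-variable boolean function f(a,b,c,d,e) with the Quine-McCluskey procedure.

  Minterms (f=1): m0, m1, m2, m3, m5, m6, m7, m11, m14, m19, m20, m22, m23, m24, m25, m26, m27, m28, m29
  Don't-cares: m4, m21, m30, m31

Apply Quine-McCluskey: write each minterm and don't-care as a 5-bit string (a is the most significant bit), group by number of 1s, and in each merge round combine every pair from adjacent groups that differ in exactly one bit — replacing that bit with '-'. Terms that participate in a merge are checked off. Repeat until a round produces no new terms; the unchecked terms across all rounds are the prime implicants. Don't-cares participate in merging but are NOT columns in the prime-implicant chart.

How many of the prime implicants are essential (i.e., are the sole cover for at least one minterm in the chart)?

4

Round 0: 00000✓ 00001✓ 00010✓ 00011✓ 00100✓ 00101✓ 00110✓ 00111✓ 01011✓ 01110✓ 10011✓ 10100✓ 10101✓ 10110✓ 10111✓ 11000✓ 11001✓ 11010✓ 11011✓ 11100✓ 11101✓ 11110✓ 11111✓
Round 1: -0011✓ -0100✓ -0101✓ -0110✓ -0111✓ -1011✓ -1110✓ 0-011✓ 0-110✓ 00-00✓ 00-01✓ 00-10✓ 00-11✓ 000-0✓ 000-1✓ 0000-✓ 0001-✓ 001-0✓ 001-1✓ 0010-✓ 0011-✓ 1-011✓ 1-100✓ 1-101✓ 1-110✓ 1-111✓ 10-11✓ 101-0✓ 101-1✓ 1010-✓ 1011-✓ 11-00✓ 11-01✓ 11-10✓ 11-11✓ 110-0✓ 110-1✓ 1100-✓ 1101-✓ 111-0✓ 111-1✓ 1110-✓ 1111-✓
Round 2: --011 --110 -0-11 -01-0✓ -01-1✓ -010-✓ -011-✓ 00--0✓ 00--1✓ 00-0-✓ 00-1-✓ 000--✓ 001--✓ 1--11 1-1-0✓ 1-1-1✓ 1-10-✓ 1-11-✓ 101--✓ 11--0✓ 11--1✓ 11-0-✓ 11-1-✓ 110--✓ 111--✓
Round 3: -01-- 00--- 1-1-- 11---
PIs = {--011, --110, -0-11, -01--, 00---, 1--11, 1-1--, 11---}
Coverage chart:
  m0: 00--- ←essential
  m1: 00--- ←essential
  m2: 00--- ←essential
  m3: --011,-0-11,00---
  m5: -01--,00---
  m6: --110,-01--,00---
  m7: -0-11,-01--,00---
  m11: --011 ←essential
  m14: --110 ←essential
  m19: --011,-0-11,1--11
  m20: -01--,1-1--
  m22: --110,-01--,1-1--
  m23: -0-11,-01--,1--11,1-1--
  m24: 11--- ←essential
  m25: 11--- ←essential
  m26: 11--- ←essential
  m27: --011,1--11,11---
  m28: 1-1--,11---
  m29: 1-1--,11---
Essential: --011, --110, 00---, 11---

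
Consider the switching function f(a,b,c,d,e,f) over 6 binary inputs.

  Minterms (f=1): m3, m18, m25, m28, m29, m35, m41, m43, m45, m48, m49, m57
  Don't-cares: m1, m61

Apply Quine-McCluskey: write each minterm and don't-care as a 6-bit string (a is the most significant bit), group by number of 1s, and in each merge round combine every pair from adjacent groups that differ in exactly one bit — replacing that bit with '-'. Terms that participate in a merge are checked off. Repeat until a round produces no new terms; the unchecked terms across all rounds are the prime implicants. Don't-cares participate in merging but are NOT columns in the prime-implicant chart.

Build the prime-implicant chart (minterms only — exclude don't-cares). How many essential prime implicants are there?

Round 0: 000001✓ 000011✓ 010010 011001✓ 011100✓ 011101✓ 100011✓ 101001✓ 101011✓ 101101✓ 110000✓ 110001✓ 111001✓ 111101✓
Round 1: -00011 -11001✓ -11101✓ 0000-1 011-01✓ 01110- 1-1001✓ 1-1101✓ 10-011 101-01✓ 1010-1 11-001 11000- 111-01✓
Round 2: -11-01 1-1-01
PIs = {-00011, -11-01, 0000-1, 010010, 01110-, 1-1-01, 10-011, 1010-1, 11-001, 11000-}
Coverage chart:
  m3: -00011,0000-1
  m18: 010010 ←essential
  m25: -11-01 ←essential
  m28: 01110- ←essential
  m29: -11-01,01110-
  m35: -00011,10-011
  m41: 1-1-01,1010-1
  m43: 10-011,1010-1
  m45: 1-1-01 ←essential
  m48: 11000- ←essential
  m49: 11-001,11000-
  m57: -11-01,1-1-01,11-001
Essential: -11-01, 010010, 01110-, 1-1-01, 11000-

5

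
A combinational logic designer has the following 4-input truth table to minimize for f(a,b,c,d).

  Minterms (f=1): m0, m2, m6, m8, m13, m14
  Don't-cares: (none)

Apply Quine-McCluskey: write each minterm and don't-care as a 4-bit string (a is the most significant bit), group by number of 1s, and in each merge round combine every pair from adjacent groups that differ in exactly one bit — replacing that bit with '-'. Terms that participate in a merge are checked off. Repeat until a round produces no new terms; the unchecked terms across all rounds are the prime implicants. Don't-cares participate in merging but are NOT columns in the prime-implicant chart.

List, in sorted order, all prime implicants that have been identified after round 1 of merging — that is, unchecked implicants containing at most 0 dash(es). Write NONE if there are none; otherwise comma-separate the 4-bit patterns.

Round 0: 0000✓ 0010✓ 0110✓ 1000✓ 1101 1110✓
Round 1: -000 -110 0-10 00-0
PIs = {-000, -110, 0-10, 00-0, 1101}

1101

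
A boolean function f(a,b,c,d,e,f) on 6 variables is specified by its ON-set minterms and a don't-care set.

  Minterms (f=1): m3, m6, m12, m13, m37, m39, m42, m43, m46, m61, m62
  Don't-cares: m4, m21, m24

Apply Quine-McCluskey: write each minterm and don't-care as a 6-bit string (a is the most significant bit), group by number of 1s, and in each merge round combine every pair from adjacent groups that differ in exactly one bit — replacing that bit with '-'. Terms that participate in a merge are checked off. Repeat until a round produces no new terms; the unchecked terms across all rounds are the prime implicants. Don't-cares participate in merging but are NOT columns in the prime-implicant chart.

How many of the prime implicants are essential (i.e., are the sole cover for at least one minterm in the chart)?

size-2^0 implicants → 000011  000100(✓)  000110(✓)  001100(✓)  001101(✓)  010101  011000  100101(✓)  100111(✓)  101010(✓)  101011(✓)  101110(✓)  111101  111110(✓)
size-2^1 implicants → 00-100  0001-0  00110-  1-1110  1001-1  101-10  10101-
Unchecked terms (primes): 00-100, 000011, 0001-0, 00110-, 010101, 011000, 1-1110, 1001-1, 101-10, 10101-, 111101
Minterm coverage:
  m3 ⊆ 000011 [E]
  m6 ⊆ 0001-0 [E]
  m12 ⊆ 00-100,00110-
  m13 ⊆ 00110- [E]
  m37 ⊆ 1001-1 [E]
  m39 ⊆ 1001-1 [E]
  m42 ⊆ 101-10,10101-
  m43 ⊆ 10101- [E]
  m46 ⊆ 1-1110,101-10
  m61 ⊆ 111101 [E]
  m62 ⊆ 1-1110 [E]
E = {000011, 0001-0, 00110-, 1-1110, 1001-1, 10101-, 111101}

7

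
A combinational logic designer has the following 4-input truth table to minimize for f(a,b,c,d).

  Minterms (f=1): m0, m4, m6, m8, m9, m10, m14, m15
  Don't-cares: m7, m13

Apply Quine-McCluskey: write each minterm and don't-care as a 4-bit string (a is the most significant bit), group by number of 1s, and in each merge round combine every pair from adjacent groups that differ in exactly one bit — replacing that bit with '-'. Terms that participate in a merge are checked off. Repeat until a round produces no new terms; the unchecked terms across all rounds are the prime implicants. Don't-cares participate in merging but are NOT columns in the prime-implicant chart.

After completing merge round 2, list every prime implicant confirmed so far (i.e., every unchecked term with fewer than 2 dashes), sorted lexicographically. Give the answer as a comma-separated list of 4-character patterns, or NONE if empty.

Round 0: 0000✓ 0100✓ 0110✓ 0111✓ 1000✓ 1001✓ 1010✓ 1101✓ 1110✓ 1111✓
Round 1: -000 -110✓ -111✓ 0-00 01-0 011-✓ 1-01 1-10 10-0 100- 11-1 111-✓
Round 2: -11-
PIs = {-000, -11-, 0-00, 01-0, 1-01, 1-10, 10-0, 100-, 11-1}

-000, 0-00, 01-0, 1-01, 1-10, 10-0, 100-, 11-1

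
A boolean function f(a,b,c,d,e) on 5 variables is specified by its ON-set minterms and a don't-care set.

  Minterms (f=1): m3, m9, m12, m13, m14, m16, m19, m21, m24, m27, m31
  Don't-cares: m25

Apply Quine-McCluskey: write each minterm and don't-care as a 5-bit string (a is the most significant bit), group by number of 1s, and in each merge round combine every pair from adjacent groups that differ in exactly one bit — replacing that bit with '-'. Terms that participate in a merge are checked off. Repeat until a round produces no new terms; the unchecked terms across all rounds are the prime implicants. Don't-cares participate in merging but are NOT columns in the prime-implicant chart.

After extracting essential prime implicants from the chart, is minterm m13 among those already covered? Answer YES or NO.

NO

[col 0] 00011*, 01001*, 01100*, 01101*, 01110*, 10000*, 10011*, 10101, 11000*, 11001*, 11011*, 11111*
[col 1] -0011, -1001, 01-01, 011-0, 0110-, 1-000, 1-011, 11-11, 110-1, 1100-
Prime implicants: -0011, -1001, 01-01, 011-0, 0110-, 1-000, 1-011, 10101, 11-11, 110-1, 1100-
PI chart (minterm → PIs covering it):
  3 | -0011  (sole → essential)
  9 | -1001,01-01
  12 | 011-0,0110-
  13 | 01-01,0110-
  14 | 011-0  (sole → essential)
  16 | 1-000  (sole → essential)
  19 | -0011,1-011
  21 | 10101  (sole → essential)
  24 | 1-000,1100-
  27 | 1-011,11-11,110-1
  31 | 11-11  (sole → essential)
Essential prime implicants: -0011, 011-0, 1-000, 10101, 11-11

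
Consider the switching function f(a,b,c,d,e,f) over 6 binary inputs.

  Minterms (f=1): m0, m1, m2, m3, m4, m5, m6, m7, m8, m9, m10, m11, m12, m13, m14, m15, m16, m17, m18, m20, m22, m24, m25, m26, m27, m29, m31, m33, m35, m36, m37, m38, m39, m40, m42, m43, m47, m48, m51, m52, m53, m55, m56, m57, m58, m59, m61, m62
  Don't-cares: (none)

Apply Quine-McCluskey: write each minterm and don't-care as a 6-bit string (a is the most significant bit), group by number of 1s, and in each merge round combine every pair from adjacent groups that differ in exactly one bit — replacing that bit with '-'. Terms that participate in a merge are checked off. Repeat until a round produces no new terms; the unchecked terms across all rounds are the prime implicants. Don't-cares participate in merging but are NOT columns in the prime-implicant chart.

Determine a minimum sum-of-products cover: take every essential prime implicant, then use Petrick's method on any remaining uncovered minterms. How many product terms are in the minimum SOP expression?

13

Round 0: 000000✓ 000001✓ 000010✓ 000011✓ 000100✓ 000101✓ 000110✓ 000111✓ 001000✓ 001001✓ 001010✓ 001011✓ 001100✓ 001101✓ 001110✓ 001111✓ 010000✓ 010001✓ 010010✓ 010100✓ 010110✓ 011000✓ 011001✓ 011010✓ 011011✓ 011101✓ 011111✓ 100001✓ 100011✓ 100100✓ 100101✓ 100110✓ 100111✓ 101000✓ 101010✓ 101011✓ 101111✓ 110000✓ 110011✓ 110100✓ 110101✓ 110111✓ 111000✓ 111001✓ 111010✓ 111011✓ 111101✓ 111110✓
Round 1: -00001✓ -00011✓ -00100✓ -00101✓ -00110✓ -00111✓ -01000✓ -01010✓ -01011✓ -01111✓ -10000✓ -10100✓ -11000✓ -11001✓ -11010✓ -11011✓ -11101✓ 0-0000✓ 0-0001✓ 0-0010✓ 0-0100✓ 0-0110✓ 0-1000✓ 0-1001✓ 0-1010✓ 0-1011✓ 0-1101✓ 0-1111✓ 00-000✓ 00-001✓ 00-010✓ 00-011✓ 00-100✓ 00-101✓ 00-110✓ 00-111✓ 000-00✓ 000-01✓ 000-10✓ 000-11✓ 0000-0✓ 0000-1✓ 00000-✓ 00001-✓ 0001-0✓ 0001-1✓ 00010-✓ 00011-✓ 001-00✓ 001-01✓ 001-10✓ 001-11✓ 0010-0✓ 0010-1✓ 00100-✓ 00101-✓ 0011-0✓ 0011-1✓ 00110-✓ 00111-✓ 01-000✓ 01-001✓ 01-010✓ 010-00✓ 010-10✓ 0100-0✓ 01000-✓ 0101-0✓ 011-01✓ 011-11✓ 0110-0✓ 0110-1✓ 01100-✓ 01101-✓ 0111-1✓ 1-0011✓ 1-0100✓ 1-0101✓ 1-0111✓ 1-1000✓ 1-1010✓ 1-1011✓ 10-011✓ 10-111✓ 100-01✓ 100-11✓ 1000-1✓ 1001-0✓ 1001-1✓ 10010-✓ 10011-✓ 101-11✓ 1010-0✓ 10101-✓ 11-000✓ 11-011✓ 11-101 110-00✓ 110-11✓ 1101-1✓ 11010-✓ 111-01✓ 111-10 1110-0✓ 1110-1✓ 11100-✓ 11101-✓
Round 2: --0100 --1000✓ --1010✓ --1011✓ -0-011✓ -0-111✓ -00-01✓ -00-11✓ -000-1✓ -001-0✓ -001-1✓ -0010-✓ -0011-✓ -01-11✓ -010-0✓ -0101-✓ -1-000 -10-00 -11-01 -110-0✓ -110-1✓ -1100-✓ -1101-✓ 0--000✓ 0--001✓ 0--010✓ 0-0-00✓ 0-0-10✓ 0-00-0✓ 0-000-✓ 0-01-0✓ 0-1-01✓ 0-1-11✓ 0-10-0✓ 0-10-1✓ 0-100-✓ 0-101-✓ 0-11-1✓ 00--00✓ 00--01✓ 00--10✓ 00--11✓ 00-0-0✓ 00-0-1✓ 00-00-✓ 00-01-✓ 00-1-0✓ 00-1-1✓ 00-10-✓ 00-11-✓ 000--0✓ 000--1✓ 000-0-✓ 000-1-✓ 0000--✓ 0001--✓ 001--0✓ 001--1✓ 001-0-✓ 001-1-✓ 0010--✓ 0011--✓ 01-0-0✓ 01-00-✓ 010--0✓ 011--1✓ 0110--✓ 1--011 1-0-11 1-01-1 1-010- 1-10-0✓ 1-101-✓ 10--11✓ 100--1✓ 1001--✓ 1110--✓
Round 3: --10-0 --101- -0--11 -00--1 -001-- -110-- 0--0-0 0--00- 0-0--0 0-1--1 0-10-- 00---0✓ 00---1✓ 00--0-✓ 00--1-✓ 00-0--✓ 00-1--✓ 000---✓ 001---✓
Round 4: 00----
PIs = {--0100, --10-0, --101-, -0--11, -00--1, -001--, -1-000, -10-00, -11-01, -110--, 0--0-0, 0--00-, 0-0--0, 0-1--1, 0-10--, 00----, 1--011, 1-0-11, 1-01-1, 1-010-, 11-101, 111-10}
Coverage chart:
  m0: 0--0-0,0--00-,0-0--0,00----
  m1: -00--1,0--00-,00----
  m2: 0--0-0,0-0--0,00----
  m3: -0--11,-00--1,00----
  m4: --0100,-001--,0-0--0,00----
  m5: -00--1,-001--,00----
  m6: -001--,0-0--0,00----
  m7: -0--11,-00--1,-001--,00----
  m8: --10-0,0--0-0,0--00-,0-10--,00----
  m9: 0--00-,0-1--1,0-10--,00----
  m10: --10-0,--101-,0--0-0,0-10--,00----
  m11: --101-,-0--11,0-1--1,0-10--,00----
  m12: 00---- ←essential
  m13: 0-1--1,00----
  m14: 00---- ←essential
  m15: -0--11,0-1--1,00----
  m16: -1-000,-10-00,0--0-0,0--00-,0-0--0
  m17: 0--00- ←essential
  m18: 0--0-0,0-0--0
  m20: --0100,-10-00,0-0--0
  m22: 0-0--0 ←essential
  m24: --10-0,-1-000,-110--,0--0-0,0--00-,0-10--
  m25: -11-01,-110--,0--00-,0-1--1,0-10--
  m26: --10-0,--101-,-110--,0--0-0,0-10--
  m27: --101-,-110--,0-1--1,0-10--
  m29: -11-01,0-1--1
  m31: 0-1--1 ←essential
  m33: -00--1 ←essential
  m35: -0--11,-00--1,1--011,1-0-11
  m36: --0100,-001--,1-010-
  m37: -00--1,-001--,1-01-1,1-010-
  m38: -001-- ←essential
  m39: -0--11,-00--1,-001--,1-0-11,1-01-1
  m40: --10-0 ←essential
  m42: --10-0,--101-
  m43: --101-,-0--11,1--011
  m47: -0--11 ←essential
  m48: -1-000,-10-00
  m51: 1--011,1-0-11
  m52: --0100,-10-00,1-010-
  m53: 1-01-1,1-010-,11-101
  m55: 1-0-11,1-01-1
  m56: --10-0,-1-000,-110--
  m57: -11-01,-110--
  m58: --10-0,--101-,-110--,111-10
  m59: --101-,-110--,1--011
  m61: -11-01,11-101
  m62: 111-10 ←essential
Essential: --10-0, -0--11, -00--1, -001--, 0--00-, 0-0--0, 0-1--1, 00----, 111-10
Petrick residual → -10-00, -11-01, 1--011, 1-01-1
Min cover (13 terms): cd'f' + b'ef + b'c'f + b'c'd + bc'e'f' + bce'f + a'd'e' + a'c'f' + a'cf + a'b' + ad'ef + ac'df + abcef'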